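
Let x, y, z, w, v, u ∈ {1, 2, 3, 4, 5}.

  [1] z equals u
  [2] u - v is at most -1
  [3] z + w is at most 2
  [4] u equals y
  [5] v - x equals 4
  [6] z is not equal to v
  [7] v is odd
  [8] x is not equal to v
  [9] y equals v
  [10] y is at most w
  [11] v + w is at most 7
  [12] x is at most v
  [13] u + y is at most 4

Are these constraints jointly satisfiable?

Unsatisfiable

From constraints 1, 4, and 9, z = u = y = v, so z = v. But constraint 6 says z ≠ v. Contradiction.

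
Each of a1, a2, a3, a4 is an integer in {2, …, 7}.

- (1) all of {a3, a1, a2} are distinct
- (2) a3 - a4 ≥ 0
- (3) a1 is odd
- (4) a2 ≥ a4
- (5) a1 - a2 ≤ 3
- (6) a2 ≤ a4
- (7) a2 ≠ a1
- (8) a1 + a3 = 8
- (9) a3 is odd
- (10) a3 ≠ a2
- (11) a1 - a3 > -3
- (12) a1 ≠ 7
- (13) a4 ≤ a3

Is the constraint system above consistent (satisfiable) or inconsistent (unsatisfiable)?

Satisfiable

The assignment a1 = 3, a2 = 2, a3 = 5, a4 = 2 works:
  constraint 2 holds since a3 - a4 = 3.
  constraint 5 holds since a1 - a2 = 1.
  constraint 8 holds since a1 + a3 = 8.
The rest check out directly.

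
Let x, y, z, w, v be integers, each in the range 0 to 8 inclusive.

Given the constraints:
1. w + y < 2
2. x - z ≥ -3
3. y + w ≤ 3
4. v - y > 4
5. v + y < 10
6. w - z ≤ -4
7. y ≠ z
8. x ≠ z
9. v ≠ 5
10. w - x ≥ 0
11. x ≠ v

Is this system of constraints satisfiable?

Unsatisfiable

Constraints 2, 6, and 10 give z − w ≥ 4, w − x ≥ 0, x − z ≥ -3.
Adding all 3 inequalities: the left sides telescope to 0, and the right sides sum to 4 + 0 + (-3) = 1. So 0 ≥ 1, which is false.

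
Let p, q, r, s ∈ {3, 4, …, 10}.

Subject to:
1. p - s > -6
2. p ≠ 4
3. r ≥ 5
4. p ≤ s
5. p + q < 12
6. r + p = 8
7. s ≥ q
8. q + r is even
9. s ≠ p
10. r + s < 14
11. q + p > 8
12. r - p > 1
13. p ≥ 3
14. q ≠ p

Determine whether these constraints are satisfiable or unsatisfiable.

Take p = 3, q = 7, r = 5, s = 7. Then constraint 1: p - s = -4; constraint 5: p + q = 10, and every other listed constraint is also met.

Satisfiable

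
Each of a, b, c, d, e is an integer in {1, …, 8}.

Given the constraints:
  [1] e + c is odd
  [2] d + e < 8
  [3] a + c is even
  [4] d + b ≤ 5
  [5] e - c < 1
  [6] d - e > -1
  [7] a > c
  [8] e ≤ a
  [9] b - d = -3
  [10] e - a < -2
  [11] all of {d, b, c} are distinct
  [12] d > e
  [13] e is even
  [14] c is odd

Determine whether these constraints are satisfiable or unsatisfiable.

Satisfiable

Take a = 7, b = 1, c = 3, d = 4, e = 2. Then constraint 2: d + e = 6; constraint 4: d + b = 5; constraint 5: e - c = -1, and every other listed constraint is also met.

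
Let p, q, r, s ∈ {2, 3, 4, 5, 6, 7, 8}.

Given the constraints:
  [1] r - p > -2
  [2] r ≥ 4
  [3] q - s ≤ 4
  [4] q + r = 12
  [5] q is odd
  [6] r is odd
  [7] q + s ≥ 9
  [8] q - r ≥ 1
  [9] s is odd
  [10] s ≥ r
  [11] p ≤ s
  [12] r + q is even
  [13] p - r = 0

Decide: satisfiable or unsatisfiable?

Setting (p, q, r, s) = (5, 7, 5, 5) satisfies everything: constraint 1: r - p = 0; constraint 3: q - s = 2; constraint 4: q + r = 12, and the others follow.

Satisfiable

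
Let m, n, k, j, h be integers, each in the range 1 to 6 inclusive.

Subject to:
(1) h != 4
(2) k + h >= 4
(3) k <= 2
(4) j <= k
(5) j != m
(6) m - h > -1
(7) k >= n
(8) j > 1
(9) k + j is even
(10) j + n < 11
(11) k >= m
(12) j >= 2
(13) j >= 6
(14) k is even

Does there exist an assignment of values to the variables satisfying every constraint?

From constraint 13: j ≥ 6. From constraints 3 and 4: j ≤ k and k ≤ 2, so j ≤ 2. But 2 < 6, so no value of j works.

Unsatisfiable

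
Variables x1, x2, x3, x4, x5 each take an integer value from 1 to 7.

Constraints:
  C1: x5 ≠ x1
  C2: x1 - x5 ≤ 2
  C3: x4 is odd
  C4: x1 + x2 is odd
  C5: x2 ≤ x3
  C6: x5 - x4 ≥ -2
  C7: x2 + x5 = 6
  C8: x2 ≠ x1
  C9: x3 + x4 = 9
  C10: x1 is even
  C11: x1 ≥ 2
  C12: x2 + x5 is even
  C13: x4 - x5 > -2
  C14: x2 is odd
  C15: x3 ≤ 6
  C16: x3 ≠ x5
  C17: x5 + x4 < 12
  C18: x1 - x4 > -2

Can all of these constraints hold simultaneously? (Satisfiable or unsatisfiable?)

Satisfiable

The assignment x1 = 4, x2 = 1, x3 = 4, x4 = 5, x5 = 5 works:
  constraint 2 holds since x1 - x5 = -1.
  constraint 6 holds since x5 - x4 = 0.
  constraint 7 holds since x2 + x5 = 6.
The rest check out directly.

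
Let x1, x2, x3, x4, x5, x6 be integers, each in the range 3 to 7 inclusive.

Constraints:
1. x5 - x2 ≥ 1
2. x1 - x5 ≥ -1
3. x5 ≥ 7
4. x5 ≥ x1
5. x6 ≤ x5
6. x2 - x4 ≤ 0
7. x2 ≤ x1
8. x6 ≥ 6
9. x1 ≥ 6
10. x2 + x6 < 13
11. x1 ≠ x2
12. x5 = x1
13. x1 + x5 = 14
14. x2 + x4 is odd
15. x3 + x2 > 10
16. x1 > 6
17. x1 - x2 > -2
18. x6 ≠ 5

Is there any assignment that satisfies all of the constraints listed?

The assignment x1 = 7, x2 = 6, x3 = 6, x4 = 7, x5 = 7, x6 = 6 works:
  constraint 1 holds since x5 - x2 = 1.
  constraint 2 holds since x1 - x5 = 0.
  constraint 6 holds since x2 - x4 = -1.
The rest check out directly.

Satisfiable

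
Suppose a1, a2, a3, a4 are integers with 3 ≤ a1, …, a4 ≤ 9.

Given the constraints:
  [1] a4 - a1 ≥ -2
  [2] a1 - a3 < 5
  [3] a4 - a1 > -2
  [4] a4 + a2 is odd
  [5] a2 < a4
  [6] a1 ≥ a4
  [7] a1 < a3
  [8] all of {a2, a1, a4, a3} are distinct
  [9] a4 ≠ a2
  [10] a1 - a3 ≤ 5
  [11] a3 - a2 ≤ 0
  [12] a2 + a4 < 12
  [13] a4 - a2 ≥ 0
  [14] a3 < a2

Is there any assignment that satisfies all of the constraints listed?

Unsatisfiable

Constraints 5, 6, 7, and 14 give a3 < a2, a2 < a4, a4 ≤ a1, a1 < a3. Chaining: a3 < a2 < a4 ≤ a1 < a3, which forces a3 < a3 — impossible.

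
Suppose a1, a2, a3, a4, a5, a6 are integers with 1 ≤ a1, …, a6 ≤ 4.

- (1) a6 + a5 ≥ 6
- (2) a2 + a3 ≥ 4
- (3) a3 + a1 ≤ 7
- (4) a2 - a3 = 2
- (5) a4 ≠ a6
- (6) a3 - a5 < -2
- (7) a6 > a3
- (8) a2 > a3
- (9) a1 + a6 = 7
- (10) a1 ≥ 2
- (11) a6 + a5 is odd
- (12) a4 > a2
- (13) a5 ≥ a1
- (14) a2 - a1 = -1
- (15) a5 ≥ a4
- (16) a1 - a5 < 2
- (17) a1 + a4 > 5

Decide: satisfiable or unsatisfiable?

Satisfiable

Setting (a1, a2, a3, a4, a5, a6) = (4, 3, 1, 4, 4, 3) satisfies everything: constraint 1: a6 + a5 = 7; constraint 2: a2 + a3 = 4; constraint 3: a3 + a1 = 5, and the others follow.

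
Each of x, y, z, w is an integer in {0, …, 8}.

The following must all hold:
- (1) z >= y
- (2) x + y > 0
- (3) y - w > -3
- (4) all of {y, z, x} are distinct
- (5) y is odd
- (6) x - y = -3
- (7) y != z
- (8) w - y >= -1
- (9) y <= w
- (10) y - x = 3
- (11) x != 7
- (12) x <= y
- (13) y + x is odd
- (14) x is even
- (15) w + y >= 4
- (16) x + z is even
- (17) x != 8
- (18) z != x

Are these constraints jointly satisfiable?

Take x = 0, y = 3, z = 6, w = 3. Then constraint 2: x + y = 3; constraint 3: y - w = 0, and every other listed constraint is also met.

Satisfiable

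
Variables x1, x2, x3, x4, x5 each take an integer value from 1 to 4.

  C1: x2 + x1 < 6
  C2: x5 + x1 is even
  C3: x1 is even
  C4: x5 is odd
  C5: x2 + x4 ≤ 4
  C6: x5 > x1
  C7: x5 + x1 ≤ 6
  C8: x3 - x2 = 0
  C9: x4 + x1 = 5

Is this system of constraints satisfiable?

Unsatisfiable

Constraint 4 makes x5 odd and constraint 3 makes x1 even, so x5 + x1 must be odd. Constraint 2 says x5 + x1 is even — contradiction.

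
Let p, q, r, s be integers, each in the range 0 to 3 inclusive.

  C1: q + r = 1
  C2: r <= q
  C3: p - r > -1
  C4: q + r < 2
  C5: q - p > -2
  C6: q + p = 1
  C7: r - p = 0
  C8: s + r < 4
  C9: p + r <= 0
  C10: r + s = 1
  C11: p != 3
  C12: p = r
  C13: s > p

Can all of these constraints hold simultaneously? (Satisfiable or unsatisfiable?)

Satisfiable

Try p = 0, q = 1, r = 0, s = 1.
Check constraint 1: q + r = 1; constraint 3: p - r = 0. The remaining constraints are straightforward to verify.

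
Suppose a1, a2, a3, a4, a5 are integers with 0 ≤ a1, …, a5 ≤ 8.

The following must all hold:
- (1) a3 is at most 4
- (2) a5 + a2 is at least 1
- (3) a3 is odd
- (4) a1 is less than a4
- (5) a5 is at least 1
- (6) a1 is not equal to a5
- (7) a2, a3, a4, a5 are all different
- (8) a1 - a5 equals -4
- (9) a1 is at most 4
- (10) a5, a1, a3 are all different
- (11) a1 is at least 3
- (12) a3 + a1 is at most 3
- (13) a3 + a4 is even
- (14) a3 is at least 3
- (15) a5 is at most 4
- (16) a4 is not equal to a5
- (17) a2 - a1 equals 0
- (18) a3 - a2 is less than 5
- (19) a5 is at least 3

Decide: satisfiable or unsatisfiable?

Unsatisfiable

Constraints 1, 9, 11, 14, 15, and 19 confine each of a5, a1, a3 to the 2 values {3, 4}.
Constraint 10 requires all 3 of them to be distinct, but only 2 values are available — impossible by the pigeonhole principle.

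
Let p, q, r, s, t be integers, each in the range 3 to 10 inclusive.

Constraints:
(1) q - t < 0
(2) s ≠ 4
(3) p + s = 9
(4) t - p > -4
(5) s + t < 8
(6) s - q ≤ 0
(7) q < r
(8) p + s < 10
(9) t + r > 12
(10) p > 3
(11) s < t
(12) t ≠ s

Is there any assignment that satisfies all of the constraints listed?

Satisfiable

Take p = 6, q = 3, r = 9, s = 3, t = 4. Then constraint 1: q - t = -1; constraint 3: p + s = 9; constraint 4: t - p = -2, and every other listed constraint is also met.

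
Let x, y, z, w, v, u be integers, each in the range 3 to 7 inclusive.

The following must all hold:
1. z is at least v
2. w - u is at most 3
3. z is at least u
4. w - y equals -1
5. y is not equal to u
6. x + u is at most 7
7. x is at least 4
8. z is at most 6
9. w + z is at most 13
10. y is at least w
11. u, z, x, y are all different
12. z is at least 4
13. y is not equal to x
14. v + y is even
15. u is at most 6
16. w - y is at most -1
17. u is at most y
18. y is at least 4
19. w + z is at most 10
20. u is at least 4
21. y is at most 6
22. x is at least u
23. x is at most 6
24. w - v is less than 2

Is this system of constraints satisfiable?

Constraints 7, 8, 12, 15, 18, 20, 21, and 23 confine each of u, z, x, y to the 3 values {4, …, 6}.
Constraint 11 requires all 4 of them to be distinct, but only 3 values are available — impossible by the pigeonhole principle.

Unsatisfiable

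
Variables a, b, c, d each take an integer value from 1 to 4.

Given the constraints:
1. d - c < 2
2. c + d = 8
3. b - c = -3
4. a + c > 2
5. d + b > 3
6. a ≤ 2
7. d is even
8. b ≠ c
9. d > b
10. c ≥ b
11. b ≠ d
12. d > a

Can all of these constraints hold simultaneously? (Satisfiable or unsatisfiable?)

Satisfiable

Take a = 1, b = 1, c = 4, d = 4. Then constraint 1: d - c = 0; constraint 2: c + d = 8; constraint 3: b - c = -3, and every other listed constraint is also met.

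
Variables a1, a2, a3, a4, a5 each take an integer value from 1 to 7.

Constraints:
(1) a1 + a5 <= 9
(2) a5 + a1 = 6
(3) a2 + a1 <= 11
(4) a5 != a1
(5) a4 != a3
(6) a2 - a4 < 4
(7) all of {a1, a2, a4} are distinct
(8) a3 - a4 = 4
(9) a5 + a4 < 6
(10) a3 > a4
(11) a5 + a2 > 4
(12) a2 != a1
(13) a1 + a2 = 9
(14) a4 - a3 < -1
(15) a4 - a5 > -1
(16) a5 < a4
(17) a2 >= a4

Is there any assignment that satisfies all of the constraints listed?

Satisfiable

Setting (a1, a2, a3, a4, a5) = (5, 4, 7, 3, 1) satisfies everything: constraint 1: a1 + a5 = 6; constraint 2: a5 + a1 = 6, and the others follow.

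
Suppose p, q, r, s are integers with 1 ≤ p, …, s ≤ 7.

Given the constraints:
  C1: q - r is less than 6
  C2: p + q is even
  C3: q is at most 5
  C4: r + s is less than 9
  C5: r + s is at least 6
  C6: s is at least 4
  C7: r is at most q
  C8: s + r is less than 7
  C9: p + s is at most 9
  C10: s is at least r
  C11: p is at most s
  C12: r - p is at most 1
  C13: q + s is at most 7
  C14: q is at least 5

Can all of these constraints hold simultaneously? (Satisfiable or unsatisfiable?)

Unsatisfiable

From constraint 14: q ≥ 5. From constraint 6: s ≥ 4. Hence q + s ≥ 9. But constraint 13 requires q + s ≤ 7, and 7 < 9. Contradiction.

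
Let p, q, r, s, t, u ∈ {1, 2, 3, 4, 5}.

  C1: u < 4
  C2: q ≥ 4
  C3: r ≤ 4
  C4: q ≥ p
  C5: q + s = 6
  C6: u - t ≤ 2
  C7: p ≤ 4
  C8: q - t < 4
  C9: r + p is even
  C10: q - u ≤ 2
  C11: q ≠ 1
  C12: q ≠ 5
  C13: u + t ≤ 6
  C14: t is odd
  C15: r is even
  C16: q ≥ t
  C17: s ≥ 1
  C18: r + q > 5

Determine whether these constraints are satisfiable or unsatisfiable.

Setting (p, q, r, s, t, u) = (2, 4, 4, 2, 3, 2) satisfies everything: constraint 5: q + s = 6; constraint 6: u - t = -1, and the others follow.

Satisfiable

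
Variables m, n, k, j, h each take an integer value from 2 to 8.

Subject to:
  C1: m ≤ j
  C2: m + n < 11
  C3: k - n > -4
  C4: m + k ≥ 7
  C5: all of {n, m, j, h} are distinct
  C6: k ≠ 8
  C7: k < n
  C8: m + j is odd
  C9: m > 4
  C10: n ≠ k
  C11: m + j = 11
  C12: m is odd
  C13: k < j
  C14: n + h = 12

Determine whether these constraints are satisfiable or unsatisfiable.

Satisfiable

One satisfying assignment is m = 5, n = 4, k = 2, j = 6, h = 8.
For the less obvious constraints — constraint 2: m + n = 9; constraint 3: k - n = -2; constraint 4: m + k = 7 — and the others hold by inspection.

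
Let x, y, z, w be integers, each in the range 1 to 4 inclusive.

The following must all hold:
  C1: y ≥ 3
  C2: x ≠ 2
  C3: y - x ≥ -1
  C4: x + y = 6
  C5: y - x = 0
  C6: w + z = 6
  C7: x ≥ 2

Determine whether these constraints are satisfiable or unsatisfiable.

Satisfiable

Take x = 3, y = 3, z = 3, w = 3. Then constraint 3: y - x = 0; constraint 4: x + y = 6; constraint 5: y - x = 0, and every other listed constraint is also met.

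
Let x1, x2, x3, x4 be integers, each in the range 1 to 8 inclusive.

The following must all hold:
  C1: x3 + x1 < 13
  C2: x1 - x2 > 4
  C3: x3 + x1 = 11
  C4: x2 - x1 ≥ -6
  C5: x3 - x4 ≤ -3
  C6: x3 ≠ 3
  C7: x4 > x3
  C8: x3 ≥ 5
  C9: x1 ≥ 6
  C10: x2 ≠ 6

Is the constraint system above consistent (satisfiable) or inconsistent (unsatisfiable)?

Take x1 = 6, x2 = 1, x3 = 5, x4 = 8. Then constraint 1: x3 + x1 = 11; constraint 2: x1 - x2 = 5, and every other listed constraint is also met.

Satisfiable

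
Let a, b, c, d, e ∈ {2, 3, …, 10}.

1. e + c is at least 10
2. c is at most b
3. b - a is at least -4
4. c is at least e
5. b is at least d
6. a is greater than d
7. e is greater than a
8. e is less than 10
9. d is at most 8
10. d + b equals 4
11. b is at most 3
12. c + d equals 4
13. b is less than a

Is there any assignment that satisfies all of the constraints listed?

Constraints 2, 4, 7, and 13 give a < e, e ≤ c, c ≤ b, b < a. Chaining: a < e ≤ c ≤ b < a, which forces a < a — impossible.

Unsatisfiable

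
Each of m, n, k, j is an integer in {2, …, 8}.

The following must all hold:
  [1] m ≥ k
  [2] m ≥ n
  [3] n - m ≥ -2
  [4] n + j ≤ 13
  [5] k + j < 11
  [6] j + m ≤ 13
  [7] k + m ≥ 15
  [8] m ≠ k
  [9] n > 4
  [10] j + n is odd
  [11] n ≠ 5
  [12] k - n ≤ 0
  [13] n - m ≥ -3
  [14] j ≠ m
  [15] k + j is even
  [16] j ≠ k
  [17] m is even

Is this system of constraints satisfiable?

The assignment m = 8, n = 8, k = 7, j = 3 works:
  constraint 3 holds since n - m = 0.
  constraint 4 holds since n + j = 11.
  constraint 5 holds since k + j = 10.
The rest check out directly.

Satisfiable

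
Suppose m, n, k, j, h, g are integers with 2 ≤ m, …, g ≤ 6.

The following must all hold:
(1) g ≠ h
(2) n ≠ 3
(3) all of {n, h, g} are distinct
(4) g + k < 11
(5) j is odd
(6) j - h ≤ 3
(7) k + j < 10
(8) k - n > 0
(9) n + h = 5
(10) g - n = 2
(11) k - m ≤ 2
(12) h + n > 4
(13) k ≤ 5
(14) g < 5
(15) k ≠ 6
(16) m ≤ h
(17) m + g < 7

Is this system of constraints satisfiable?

Satisfiable

Try m = 2, n = 2, k = 4, j = 5, h = 3, g = 4.
Check constraint 4: g + k = 8; constraint 6: j - h = 2; constraint 7: k + j = 9. The remaining constraints are straightforward to verify.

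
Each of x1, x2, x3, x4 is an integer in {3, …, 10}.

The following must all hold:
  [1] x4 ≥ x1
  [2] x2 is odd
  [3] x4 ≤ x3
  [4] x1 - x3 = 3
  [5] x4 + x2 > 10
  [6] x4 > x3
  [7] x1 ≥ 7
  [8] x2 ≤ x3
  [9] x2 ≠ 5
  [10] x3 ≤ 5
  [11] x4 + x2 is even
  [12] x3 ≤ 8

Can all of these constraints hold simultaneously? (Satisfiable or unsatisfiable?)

Unsatisfiable

From constraints 1 and 7: x4 ≥ x1 and x1 ≥ 7, so x4 ≥ 7. From constraints 3 and 10: x4 ≤ x3 and x3 ≤ 5, so x4 ≤ 5. But 5 < 7, so no value of x4 works.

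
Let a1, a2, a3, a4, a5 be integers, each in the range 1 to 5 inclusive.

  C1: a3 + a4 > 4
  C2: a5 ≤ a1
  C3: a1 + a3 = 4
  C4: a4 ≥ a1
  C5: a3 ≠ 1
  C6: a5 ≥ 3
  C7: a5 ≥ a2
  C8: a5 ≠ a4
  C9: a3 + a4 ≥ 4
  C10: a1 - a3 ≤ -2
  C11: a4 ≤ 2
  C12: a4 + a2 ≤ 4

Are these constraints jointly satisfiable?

Unsatisfiable

From constraints 2 and 6: a1 ≥ a5 and a5 ≥ 3, so a1 ≥ 3. From constraints 4 and 11: a1 ≤ a4 and a4 ≤ 2, so a1 ≤ 2. But 2 < 3, so no value of a1 works.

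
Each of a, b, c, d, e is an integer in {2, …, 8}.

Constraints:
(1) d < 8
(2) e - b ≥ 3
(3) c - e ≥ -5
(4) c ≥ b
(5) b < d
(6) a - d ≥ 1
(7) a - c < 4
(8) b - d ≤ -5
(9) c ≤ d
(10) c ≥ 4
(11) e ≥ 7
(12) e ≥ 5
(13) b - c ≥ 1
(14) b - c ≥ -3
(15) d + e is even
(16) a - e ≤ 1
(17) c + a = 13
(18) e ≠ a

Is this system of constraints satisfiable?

Unsatisfiable

Constraints 3, 6, 8, 13, and 16 give c − e ≥ -5, e − a ≥ -1, a − d ≥ 1, d − b ≥ 5, b − c ≥ 1.
Adding all 5 inequalities: the left sides telescope to 0, and the right sides sum to (-5) + (-1) + 1 + 5 + 1 = 1. So 0 ≥ 1, which is false.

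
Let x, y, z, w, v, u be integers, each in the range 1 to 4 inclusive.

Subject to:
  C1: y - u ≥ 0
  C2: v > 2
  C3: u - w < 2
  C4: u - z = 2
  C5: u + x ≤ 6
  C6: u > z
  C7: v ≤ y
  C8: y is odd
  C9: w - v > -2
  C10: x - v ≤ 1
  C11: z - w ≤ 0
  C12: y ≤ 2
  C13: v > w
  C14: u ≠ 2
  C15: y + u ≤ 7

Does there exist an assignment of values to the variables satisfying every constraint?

From constraint 2: v ≥ 3. From constraints 7 and 12: v ≤ y and y ≤ 2, so v ≤ 2. But 2 < 3, so no value of v works.

Unsatisfiable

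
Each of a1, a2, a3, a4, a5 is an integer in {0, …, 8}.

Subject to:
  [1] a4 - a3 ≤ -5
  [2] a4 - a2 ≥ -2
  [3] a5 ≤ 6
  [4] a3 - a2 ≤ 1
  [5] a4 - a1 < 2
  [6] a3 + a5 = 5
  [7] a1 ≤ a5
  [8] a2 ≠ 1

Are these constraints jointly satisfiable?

Constraints 1, 2, and 4 give a2 − a3 ≥ -1, a3 − a4 ≥ 5, a4 − a2 ≥ -2.
Adding all 3 inequalities: the left sides telescope to 0, and the right sides sum to (-1) + 5 + (-2) = 2. So 0 ≥ 2, which is false.

Unsatisfiable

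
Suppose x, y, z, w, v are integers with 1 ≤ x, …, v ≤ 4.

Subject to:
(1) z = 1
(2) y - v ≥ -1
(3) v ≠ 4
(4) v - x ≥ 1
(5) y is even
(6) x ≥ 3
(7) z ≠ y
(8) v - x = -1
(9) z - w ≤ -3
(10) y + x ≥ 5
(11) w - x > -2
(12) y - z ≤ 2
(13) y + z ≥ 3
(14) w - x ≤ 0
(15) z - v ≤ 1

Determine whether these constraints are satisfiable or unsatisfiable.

Unsatisfiable

Constraints 2, 4, 9, 12, and 14 give z − y ≥ -2, y − v ≥ -1, v − x ≥ 1, x − w ≥ 0, w − z ≥ 3.
Adding all 5 inequalities: the left sides telescope to 0, and the right sides sum to (-2) + (-1) + 1 + 0 + 3 = 1. So 0 ≥ 1, which is false.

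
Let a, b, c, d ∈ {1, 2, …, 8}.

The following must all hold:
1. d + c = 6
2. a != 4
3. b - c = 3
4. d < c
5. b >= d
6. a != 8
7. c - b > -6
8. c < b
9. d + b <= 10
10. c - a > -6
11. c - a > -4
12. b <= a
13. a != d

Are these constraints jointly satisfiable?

The assignment a = 7, b = 7, c = 4, d = 2 works:
  constraint 1 holds since d + c = 6.
  constraint 3 holds since b - c = 3.
  constraint 7 holds since c - b = -3.
The rest check out directly.

Satisfiable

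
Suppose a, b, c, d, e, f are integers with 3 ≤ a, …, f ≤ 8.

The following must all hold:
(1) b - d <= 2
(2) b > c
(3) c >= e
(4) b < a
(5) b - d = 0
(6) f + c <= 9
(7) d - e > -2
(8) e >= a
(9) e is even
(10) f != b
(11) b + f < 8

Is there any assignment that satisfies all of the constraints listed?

Unsatisfiable

Constraints 2, 3, 4, and 8 give e ≤ c, c < b, b < a, a ≤ e. Chaining: e ≤ c < b < a ≤ e, which forces e < e — impossible.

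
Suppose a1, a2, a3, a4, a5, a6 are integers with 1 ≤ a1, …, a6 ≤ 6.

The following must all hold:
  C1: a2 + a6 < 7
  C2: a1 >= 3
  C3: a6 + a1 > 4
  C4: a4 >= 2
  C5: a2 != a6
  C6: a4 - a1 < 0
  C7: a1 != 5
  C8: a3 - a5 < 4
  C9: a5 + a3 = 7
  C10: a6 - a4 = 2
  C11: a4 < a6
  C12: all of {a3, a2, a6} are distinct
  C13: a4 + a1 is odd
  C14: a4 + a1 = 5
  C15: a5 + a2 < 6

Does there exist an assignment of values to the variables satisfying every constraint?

Satisfiable

Try a1 = 3, a2 = 2, a3 = 5, a4 = 2, a5 = 2, a6 = 4.
Check constraint 1: a2 + a6 = 6; constraint 3: a6 + a1 = 7; constraint 6: a4 - a1 = -1. The remaining constraints are straightforward to verify.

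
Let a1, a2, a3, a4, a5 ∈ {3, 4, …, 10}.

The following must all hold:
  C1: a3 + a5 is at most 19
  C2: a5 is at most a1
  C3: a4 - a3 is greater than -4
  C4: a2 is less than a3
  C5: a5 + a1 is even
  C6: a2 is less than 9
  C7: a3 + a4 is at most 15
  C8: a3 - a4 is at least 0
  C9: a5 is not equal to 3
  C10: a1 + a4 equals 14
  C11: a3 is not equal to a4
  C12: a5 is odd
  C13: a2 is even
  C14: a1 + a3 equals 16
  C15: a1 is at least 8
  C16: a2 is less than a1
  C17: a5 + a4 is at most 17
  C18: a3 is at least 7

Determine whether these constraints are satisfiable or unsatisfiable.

Satisfiable

Take a1 = 9, a2 = 4, a3 = 7, a4 = 5, a5 = 9. Then constraint 1: a3 + a5 = 16; constraint 3: a4 - a3 = -2; constraint 7: a3 + a4 = 12, and every other listed constraint is also met.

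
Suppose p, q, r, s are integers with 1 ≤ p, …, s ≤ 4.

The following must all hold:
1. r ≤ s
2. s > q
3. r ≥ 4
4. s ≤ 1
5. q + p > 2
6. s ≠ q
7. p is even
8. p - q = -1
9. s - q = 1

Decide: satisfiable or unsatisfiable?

From constraint 3: r ≥ 4. From constraints 1 and 4: r ≤ s and s ≤ 1, so r ≤ 1. But 1 < 4, so no value of r works.

Unsatisfiable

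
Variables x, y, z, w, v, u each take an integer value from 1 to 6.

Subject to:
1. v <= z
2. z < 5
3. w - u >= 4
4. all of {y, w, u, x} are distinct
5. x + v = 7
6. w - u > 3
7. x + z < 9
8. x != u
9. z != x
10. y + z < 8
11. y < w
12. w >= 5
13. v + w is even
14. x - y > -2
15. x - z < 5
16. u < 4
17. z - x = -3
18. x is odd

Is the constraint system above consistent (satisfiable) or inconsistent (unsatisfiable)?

Satisfiable

The assignment x = 5, y = 4, z = 2, w = 6, v = 2, u = 1 works:
  constraint 3 holds since w - u = 5.
  constraint 5 holds since x + v = 7.
  constraint 6 holds since w - u = 5.
The rest check out directly.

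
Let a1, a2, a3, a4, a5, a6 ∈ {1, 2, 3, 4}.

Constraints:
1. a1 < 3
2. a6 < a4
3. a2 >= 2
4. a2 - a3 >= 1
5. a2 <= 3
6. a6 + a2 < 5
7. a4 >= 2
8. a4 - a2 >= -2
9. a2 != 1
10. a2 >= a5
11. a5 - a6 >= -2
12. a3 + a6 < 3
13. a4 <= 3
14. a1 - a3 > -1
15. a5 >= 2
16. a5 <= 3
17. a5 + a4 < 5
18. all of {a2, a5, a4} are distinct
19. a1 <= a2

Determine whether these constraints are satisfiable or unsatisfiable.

Constraints 3, 5, 7, 13, 15, and 16 confine each of a2, a5, a4 to the 2 values {2, 3}.
Constraint 18 requires all 3 of them to be distinct, but only 2 values are available — impossible by the pigeonhole principle.

Unsatisfiable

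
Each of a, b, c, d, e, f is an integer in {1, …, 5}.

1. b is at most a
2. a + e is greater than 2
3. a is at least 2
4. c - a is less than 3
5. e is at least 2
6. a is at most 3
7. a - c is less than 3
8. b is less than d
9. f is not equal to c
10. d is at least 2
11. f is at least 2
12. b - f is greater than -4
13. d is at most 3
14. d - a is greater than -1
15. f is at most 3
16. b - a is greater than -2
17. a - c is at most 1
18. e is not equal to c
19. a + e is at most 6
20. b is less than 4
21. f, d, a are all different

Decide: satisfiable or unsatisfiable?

Unsatisfiable

Constraints 3, 6, 10, 11, 13, and 15 confine each of f, d, a to the 2 values {2, 3}.
Constraint 21 requires all 3 of them to be distinct, but only 2 values are available — impossible by the pigeonhole principle.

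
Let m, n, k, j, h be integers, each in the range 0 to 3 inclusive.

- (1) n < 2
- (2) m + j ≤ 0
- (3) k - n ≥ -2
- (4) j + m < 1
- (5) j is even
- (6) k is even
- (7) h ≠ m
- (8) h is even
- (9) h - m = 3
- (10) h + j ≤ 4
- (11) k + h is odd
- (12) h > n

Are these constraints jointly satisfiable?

Constraint 6 makes k even and constraint 8 makes h even, so k + h must be even. Constraint 11 says k + h is odd — contradiction.

Unsatisfiable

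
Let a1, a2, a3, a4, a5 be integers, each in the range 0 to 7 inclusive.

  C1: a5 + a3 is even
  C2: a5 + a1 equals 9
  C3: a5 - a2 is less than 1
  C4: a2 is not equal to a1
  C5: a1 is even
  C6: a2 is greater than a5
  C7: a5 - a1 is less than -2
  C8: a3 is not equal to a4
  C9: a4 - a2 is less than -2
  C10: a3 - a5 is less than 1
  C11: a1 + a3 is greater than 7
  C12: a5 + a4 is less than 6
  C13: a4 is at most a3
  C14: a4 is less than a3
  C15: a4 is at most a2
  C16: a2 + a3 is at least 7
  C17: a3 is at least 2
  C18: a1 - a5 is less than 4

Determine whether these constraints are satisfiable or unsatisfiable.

Satisfiable

Setting (a1, a2, a3, a4, a5) = (6, 5, 3, 0, 3) satisfies everything: constraint 2: a5 + a1 = 9; constraint 3: a5 - a2 = -2, and the others follow.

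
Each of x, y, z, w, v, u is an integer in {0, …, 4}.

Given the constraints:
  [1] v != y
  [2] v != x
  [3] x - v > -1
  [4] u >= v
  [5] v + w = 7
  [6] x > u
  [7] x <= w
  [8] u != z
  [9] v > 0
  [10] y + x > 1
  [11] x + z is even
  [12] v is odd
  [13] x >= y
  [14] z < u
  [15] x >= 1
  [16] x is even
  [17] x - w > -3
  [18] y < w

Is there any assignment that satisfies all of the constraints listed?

Satisfiable

Try x = 4, y = 0, z = 0, w = 4, v = 3, u = 3.
Check constraint 3: x - v = 1; constraint 5: v + w = 7; constraint 10: y + x = 4. The remaining constraints are straightforward to verify.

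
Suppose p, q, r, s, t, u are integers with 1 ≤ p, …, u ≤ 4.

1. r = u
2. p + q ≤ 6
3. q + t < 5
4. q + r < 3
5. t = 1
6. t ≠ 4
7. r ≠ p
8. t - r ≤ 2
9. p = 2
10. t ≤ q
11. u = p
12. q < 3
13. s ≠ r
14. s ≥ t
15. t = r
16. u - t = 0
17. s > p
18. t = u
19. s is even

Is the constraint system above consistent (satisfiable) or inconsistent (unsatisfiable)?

Unsatisfiable

Constraint 5 fixes t = 1 and constraint 9 fixes p = 2. Constraints 1, 11, and 15 give t = r = u = p, so t = p. But 1 ≠ 2 — contradiction.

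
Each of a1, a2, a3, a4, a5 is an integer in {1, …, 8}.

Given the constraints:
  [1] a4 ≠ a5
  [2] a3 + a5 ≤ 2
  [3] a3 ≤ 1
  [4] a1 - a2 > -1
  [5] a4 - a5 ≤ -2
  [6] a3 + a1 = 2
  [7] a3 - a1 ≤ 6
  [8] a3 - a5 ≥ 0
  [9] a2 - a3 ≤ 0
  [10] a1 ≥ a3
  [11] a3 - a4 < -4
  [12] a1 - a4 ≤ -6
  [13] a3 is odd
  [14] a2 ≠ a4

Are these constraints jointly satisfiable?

Unsatisfiable

Constraints 5, 7, 8, and 12 give a4 − a1 ≥ 6, a1 − a3 ≥ -6, a3 − a5 ≥ 0, a5 − a4 ≥ 2.
Adding all 4 inequalities: the left sides telescope to 0, and the right sides sum to 6 + (-6) + 0 + 2 = 2. So 0 ≥ 2, which is false.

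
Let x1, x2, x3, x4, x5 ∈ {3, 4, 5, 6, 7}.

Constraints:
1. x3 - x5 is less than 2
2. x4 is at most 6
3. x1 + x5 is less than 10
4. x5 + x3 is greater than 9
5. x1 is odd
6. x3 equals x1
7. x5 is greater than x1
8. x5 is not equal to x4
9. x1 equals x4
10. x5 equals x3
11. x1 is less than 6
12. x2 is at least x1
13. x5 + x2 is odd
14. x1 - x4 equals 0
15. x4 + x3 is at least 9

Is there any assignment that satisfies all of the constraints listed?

From constraints 6, 9, and 10, x5 = x3 = x1 = x4, so x5 = x4. But constraint 8 says x5 ≠ x4. Contradiction.

Unsatisfiable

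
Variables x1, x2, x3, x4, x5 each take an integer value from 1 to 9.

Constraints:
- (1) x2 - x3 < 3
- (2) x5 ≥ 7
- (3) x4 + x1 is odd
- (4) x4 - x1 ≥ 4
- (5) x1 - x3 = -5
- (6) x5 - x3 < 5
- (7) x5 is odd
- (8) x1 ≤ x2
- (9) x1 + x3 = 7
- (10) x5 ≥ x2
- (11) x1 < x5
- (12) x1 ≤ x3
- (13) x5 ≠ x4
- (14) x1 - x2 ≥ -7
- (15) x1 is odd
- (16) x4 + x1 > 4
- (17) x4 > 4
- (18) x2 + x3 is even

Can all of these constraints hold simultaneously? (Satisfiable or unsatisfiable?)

Satisfiable

Setting (x1, x2, x3, x4, x5) = (1, 6, 6, 6, 9) satisfies everything: constraint 1: x2 - x3 = 0; constraint 4: x4 - x1 = 5, and the others follow.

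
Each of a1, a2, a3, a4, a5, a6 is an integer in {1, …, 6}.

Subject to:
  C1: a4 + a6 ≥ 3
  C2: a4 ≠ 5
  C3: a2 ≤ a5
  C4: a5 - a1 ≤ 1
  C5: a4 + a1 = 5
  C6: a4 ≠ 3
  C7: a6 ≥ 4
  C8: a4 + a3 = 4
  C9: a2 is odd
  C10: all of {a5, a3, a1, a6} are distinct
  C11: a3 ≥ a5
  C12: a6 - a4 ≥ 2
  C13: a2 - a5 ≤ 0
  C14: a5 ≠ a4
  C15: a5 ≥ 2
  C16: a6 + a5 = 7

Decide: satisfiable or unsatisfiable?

Satisfiable

The assignment a1 = 4, a2 = 1, a3 = 3, a4 = 1, a5 = 2, a6 = 5 works:
  constraint 1 holds since a4 + a6 = 6.
  constraint 4 holds since a5 - a1 = -2.
The rest check out directly.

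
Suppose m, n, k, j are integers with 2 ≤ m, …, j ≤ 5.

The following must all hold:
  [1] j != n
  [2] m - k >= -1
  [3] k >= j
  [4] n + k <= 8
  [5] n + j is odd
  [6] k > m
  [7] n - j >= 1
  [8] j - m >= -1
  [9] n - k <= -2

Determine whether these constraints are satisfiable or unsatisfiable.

Constraints 2, 7, 8, and 9 give k − n ≥ 2, n − j ≥ 1, j − m ≥ -1, m − k ≥ -1.
Adding all 4 inequalities: the left sides telescope to 0, and the right sides sum to 2 + 1 + (-1) + (-1) = 1. So 0 ≥ 1, which is false.

Unsatisfiable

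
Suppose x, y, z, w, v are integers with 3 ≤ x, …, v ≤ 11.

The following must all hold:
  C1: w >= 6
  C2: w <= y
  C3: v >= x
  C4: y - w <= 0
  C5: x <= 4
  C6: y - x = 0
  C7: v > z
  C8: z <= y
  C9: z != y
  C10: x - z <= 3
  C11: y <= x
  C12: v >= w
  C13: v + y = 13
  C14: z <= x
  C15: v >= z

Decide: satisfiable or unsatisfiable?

Unsatisfiable

From constraints 1 and 2: y ≥ w and w ≥ 6, so y ≥ 6. From constraints 5 and 11: y ≤ x and x ≤ 4, so y ≤ 4. But 4 < 6, so no value of y works.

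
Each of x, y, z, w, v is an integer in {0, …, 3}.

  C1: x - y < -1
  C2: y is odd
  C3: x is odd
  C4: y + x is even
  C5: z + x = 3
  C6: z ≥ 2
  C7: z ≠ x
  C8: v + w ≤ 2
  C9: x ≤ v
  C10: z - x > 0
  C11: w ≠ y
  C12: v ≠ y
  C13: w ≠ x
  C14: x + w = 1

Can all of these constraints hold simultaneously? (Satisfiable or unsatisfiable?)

One satisfying assignment is x = 1, y = 3, z = 2, w = 0, v = 2.
For the less obvious constraints — constraint 1: x - y = -2; constraint 5: z + x = 3; constraint 8: v + w = 2 — and the others hold by inspection.

Satisfiable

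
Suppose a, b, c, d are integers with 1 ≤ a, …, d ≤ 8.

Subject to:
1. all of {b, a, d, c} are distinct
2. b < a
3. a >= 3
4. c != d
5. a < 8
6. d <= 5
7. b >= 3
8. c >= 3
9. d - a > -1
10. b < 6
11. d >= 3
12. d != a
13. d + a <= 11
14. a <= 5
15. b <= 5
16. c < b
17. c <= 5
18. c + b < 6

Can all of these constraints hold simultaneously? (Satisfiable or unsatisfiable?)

Constraints 3, 6, 7, 8, 11, 14, 15, and 17 confine each of b, a, d, c to the 3 values {3, …, 5}.
Constraint 1 requires all 4 of them to be distinct, but only 3 values are available — impossible by the pigeonhole principle.

Unsatisfiable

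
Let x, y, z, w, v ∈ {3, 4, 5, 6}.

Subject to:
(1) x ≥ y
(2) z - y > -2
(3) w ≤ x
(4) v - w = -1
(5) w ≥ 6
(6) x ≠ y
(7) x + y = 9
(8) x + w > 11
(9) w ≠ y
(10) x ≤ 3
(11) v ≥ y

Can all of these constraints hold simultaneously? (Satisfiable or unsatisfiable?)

From constraint 5: w ≥ 6. From constraints 3 and 10: w ≤ x and x ≤ 3, so w ≤ 3. But 3 < 6, so no value of w works.

Unsatisfiable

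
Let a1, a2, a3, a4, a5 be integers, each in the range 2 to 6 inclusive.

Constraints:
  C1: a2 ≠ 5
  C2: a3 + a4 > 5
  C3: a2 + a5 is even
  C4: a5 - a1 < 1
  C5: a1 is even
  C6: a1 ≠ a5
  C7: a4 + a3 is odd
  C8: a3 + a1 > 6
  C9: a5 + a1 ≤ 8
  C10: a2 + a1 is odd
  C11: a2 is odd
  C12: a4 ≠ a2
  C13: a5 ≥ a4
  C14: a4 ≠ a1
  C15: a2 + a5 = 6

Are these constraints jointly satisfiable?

The assignment a1 = 4, a2 = 3, a3 = 5, a4 = 2, a5 = 3 works:
  constraint 2 holds since a3 + a4 = 7.
  constraint 4 holds since a5 - a1 = -1.
  constraint 8 holds since a3 + a1 = 9.
The rest check out directly.

Satisfiable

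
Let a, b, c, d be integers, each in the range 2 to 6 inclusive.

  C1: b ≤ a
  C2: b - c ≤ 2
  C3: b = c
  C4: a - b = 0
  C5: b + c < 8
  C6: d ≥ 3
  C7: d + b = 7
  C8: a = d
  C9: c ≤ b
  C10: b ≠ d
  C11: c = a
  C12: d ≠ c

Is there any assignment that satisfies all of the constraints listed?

From constraints 3, 8, and 11, b = c = a = d, so b = d. But constraint 10 says b ≠ d. Contradiction.

Unsatisfiable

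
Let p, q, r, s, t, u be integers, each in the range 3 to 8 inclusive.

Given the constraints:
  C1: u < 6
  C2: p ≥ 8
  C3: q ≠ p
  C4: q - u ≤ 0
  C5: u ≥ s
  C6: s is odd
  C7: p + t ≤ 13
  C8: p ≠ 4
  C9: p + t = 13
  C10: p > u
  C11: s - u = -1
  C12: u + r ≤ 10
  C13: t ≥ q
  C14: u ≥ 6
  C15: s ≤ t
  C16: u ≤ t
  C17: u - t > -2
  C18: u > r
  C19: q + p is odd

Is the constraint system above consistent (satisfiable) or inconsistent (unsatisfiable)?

Unsatisfiable

From constraint 2: p ≥ 8. From constraints 14 and 16: t ≥ u ≥ 6. Hence p + t ≥ 14. But constraint 7 requires p + t ≤ 13, and 13 < 14. Contradiction.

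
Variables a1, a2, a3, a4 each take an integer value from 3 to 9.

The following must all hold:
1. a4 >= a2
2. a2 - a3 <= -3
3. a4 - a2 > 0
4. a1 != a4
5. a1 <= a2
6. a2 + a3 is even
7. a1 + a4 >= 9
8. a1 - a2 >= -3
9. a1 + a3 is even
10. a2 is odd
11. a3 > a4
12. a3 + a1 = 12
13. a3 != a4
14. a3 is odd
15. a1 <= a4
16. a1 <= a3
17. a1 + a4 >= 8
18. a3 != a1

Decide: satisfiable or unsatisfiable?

Take a1 = 3, a2 = 3, a3 = 9, a4 = 6. Then constraint 2: a2 - a3 = -6; constraint 3: a4 - a2 = 3, and every other listed constraint is also met.

Satisfiable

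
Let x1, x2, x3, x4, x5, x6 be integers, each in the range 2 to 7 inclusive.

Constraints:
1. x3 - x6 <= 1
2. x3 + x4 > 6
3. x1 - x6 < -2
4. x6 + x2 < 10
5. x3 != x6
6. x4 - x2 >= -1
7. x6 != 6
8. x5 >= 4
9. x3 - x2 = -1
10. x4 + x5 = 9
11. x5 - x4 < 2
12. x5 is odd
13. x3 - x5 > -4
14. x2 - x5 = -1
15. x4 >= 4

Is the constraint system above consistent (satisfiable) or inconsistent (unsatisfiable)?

Try x1 = 2, x2 = 4, x3 = 3, x4 = 4, x5 = 5, x6 = 5.
Check constraint 1: x3 - x6 = -2; constraint 2: x3 + x4 = 7; constraint 3: x1 - x6 = -3. The remaining constraints are straightforward to verify.

Satisfiable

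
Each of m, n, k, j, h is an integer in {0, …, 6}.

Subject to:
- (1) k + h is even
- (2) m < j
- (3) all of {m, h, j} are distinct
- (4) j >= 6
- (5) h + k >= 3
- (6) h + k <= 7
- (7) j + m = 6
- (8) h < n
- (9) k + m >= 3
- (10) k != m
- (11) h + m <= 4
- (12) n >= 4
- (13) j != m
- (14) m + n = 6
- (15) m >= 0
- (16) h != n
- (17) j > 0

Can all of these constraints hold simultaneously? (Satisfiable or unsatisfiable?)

Satisfiable

One satisfying assignment is m = 0, n = 6, k = 3, j = 6, h = 1.
For the less obvious constraints — constraint 5: h + k = 4; constraint 6: h + k = 4 — and the others hold by inspection.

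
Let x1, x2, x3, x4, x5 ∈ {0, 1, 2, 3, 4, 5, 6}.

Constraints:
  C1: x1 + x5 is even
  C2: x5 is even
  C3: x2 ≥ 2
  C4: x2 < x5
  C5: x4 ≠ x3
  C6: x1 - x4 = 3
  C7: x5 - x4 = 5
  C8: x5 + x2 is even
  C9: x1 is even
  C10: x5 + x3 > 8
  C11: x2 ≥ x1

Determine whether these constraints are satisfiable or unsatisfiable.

Satisfiable

Take x1 = 4, x2 = 4, x3 = 5, x4 = 1, x5 = 6. Then constraint 6: x1 - x4 = 3; constraint 7: x5 - x4 = 5; constraint 10: x5 + x3 = 11, and every other listed constraint is also met.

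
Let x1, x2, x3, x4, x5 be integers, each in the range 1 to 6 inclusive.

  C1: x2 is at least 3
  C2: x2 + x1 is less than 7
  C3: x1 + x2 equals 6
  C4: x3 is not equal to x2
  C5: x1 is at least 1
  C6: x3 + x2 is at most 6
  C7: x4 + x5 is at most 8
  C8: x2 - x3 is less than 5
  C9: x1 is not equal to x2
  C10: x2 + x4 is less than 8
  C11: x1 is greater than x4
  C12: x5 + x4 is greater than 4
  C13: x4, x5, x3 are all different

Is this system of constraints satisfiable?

Setting (x1, x2, x3, x4, x5) = (2, 4, 2, 1, 4) satisfies everything: constraint 2: x2 + x1 = 6; constraint 3: x1 + x2 = 6; constraint 6: x3 + x2 = 6, and the others follow.

Satisfiable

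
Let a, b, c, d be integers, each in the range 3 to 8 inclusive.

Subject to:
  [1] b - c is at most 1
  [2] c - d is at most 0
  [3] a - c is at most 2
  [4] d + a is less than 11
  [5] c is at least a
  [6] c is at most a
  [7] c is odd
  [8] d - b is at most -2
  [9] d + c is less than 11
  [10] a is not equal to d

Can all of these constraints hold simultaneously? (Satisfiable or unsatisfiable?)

Unsatisfiable

Constraints 1, 2, and 8 give b − d ≥ 2, d − c ≥ 0, c − b ≥ -1.
Adding all 3 inequalities: the left sides telescope to 0, and the right sides sum to 2 + 0 + (-1) = 1. So 0 ≥ 1, which is false.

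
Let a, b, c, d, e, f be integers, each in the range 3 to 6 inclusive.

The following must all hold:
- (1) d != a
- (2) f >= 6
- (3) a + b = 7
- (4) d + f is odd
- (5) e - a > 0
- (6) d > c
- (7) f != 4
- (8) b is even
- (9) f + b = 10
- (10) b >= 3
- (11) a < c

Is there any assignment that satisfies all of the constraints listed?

Setting (a, b, c, d, e, f) = (3, 4, 4, 5, 6, 6) satisfies everything: constraint 3: a + b = 7; constraint 5: e - a = 3; constraint 9: f + b = 10, and the others follow.

Satisfiable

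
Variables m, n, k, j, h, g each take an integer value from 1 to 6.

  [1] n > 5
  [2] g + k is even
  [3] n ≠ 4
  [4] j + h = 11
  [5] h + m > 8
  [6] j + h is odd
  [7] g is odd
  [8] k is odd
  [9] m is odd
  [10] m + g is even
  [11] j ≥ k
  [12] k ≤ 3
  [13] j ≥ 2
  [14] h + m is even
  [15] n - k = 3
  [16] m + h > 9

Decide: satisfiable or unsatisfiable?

Satisfiable

Take m = 5, n = 6, k = 3, j = 6, h = 5, g = 5. Then constraint 4: j + h = 11; constraint 5: h + m = 10; constraint 15: n - k = 3, and every other listed constraint is also met.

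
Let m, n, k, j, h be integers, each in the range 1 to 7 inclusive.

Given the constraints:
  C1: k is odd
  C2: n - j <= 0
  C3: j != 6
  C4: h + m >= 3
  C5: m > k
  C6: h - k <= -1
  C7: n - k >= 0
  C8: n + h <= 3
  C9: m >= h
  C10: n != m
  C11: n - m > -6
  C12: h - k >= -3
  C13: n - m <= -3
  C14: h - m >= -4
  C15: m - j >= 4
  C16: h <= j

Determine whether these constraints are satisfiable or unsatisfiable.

Unsatisfiable

Constraints 2, 6, 7, 14, and 15 give j − n ≥ 0, n − k ≥ 0, k − h ≥ 1, h − m ≥ -4, m − j ≥ 4.
Adding all 5 inequalities: the left sides telescope to 0, and the right sides sum to 0 + 0 + 1 + (-4) + 4 = 1. So 0 ≥ 1, which is false.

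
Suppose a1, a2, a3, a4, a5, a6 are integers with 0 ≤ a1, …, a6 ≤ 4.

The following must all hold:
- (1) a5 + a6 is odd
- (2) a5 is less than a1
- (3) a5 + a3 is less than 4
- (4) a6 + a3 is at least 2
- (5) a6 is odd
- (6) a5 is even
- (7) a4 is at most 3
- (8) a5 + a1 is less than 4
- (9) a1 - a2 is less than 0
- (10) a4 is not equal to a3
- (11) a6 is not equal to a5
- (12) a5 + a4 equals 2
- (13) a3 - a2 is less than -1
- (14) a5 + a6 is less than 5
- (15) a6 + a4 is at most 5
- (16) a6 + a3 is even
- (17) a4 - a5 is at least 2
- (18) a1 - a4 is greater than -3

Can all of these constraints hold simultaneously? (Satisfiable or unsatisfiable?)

The assignment a1 = 2, a2 = 4, a3 = 1, a4 = 2, a5 = 0, a6 = 3 works:
  constraint 3 holds since a5 + a3 = 1.
  constraint 4 holds since a6 + a3 = 4.
  constraint 8 holds since a5 + a1 = 2.
The rest check out directly.

Satisfiable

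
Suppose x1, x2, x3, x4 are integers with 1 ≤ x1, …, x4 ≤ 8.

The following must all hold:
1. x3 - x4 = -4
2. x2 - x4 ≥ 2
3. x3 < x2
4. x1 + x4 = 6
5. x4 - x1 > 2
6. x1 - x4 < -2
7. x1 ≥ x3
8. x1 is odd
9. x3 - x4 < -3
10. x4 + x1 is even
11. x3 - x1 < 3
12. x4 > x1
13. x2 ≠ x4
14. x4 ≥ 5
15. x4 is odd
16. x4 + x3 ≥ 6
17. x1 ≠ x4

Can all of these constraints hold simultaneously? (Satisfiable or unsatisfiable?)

The assignment x1 = 1, x2 = 8, x3 = 1, x4 = 5 works:
  constraint 1 holds since x3 - x4 = -4.
  constraint 2 holds since x2 - x4 = 3.
The rest check out directly.

Satisfiable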